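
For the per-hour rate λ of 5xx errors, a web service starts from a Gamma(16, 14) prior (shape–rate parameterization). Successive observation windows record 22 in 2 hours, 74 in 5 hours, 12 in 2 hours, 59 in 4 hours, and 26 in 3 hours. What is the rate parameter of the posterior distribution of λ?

30

Total count: 22 + 74 + 12 + 59 + 26 = 193.
Total exposure: 2 + 5 + 2 + 4 + 3 = 16 hours.
Conjugate update: add total count to the shape and total exposure to the rate, giving Gamma(209, 30).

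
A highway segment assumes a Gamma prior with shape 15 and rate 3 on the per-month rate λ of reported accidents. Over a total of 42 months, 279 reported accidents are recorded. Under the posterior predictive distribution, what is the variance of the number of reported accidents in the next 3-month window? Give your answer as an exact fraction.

1568/75

Total count 279 over total exposure 42 months.
Conjugate update: add total count to the shape and total exposure to the rate, giving Gamma(294, 45).
The posterior predictive for a window of length T is Negative Binomial with variance T·α'·(β'+T)/β'² = 3·294·48/2025 = 1568/75.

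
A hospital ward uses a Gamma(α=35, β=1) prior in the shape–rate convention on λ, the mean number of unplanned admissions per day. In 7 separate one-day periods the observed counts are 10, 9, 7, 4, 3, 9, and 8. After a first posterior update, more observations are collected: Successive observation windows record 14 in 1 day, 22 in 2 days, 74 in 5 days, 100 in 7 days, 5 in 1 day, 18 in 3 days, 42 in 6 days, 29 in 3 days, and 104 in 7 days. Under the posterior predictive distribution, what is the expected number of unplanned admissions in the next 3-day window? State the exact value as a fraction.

Total count: 10 + 9 + 7 + 4 + 3 + 9 + 8 = 50.
Total exposure: 7 days.
After the first batch: Gamma(35 + 50, 1 + 7) = Gamma(85, 8).
Total count: 14 + 22 + 74 + 100 + 5 + 18 + 42 + 29 + 104 = 408.
Total exposure: 1 + 2 + 5 + 7 + 1 + 3 + 6 + 3 + 7 = 35 days.
After the second batch: Gamma(85 + 408, 8 + 35) = Gamma(493, 43).
Predictive mean over a 3-day window = T·E[λ|data] = 3·493/43 = 1479/43.

1479/43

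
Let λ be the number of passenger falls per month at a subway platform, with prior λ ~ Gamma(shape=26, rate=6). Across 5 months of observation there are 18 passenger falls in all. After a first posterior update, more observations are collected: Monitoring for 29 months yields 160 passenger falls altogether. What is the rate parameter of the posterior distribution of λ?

40

Total count 18 over total exposure 5 months.
After the first batch: Gamma(26 + 18, 6 + 5) = Gamma(44, 11).
Total count 160 over total exposure 29 months.
After the second batch: Gamma(44 + 160, 11 + 29) = Gamma(204, 40).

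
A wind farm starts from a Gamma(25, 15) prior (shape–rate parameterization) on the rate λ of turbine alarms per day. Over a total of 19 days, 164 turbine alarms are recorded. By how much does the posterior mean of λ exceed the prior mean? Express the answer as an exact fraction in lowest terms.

Total count 164 over total exposure 19 days.
Posterior: α' = 25 + 164 = 189, β' = 15 + 19 = 34.
Posterior mean = 189/34 = 189/34; prior mean = 25/15 = 5/3. Difference = 189/34 − 5/3 = 397/102.

397/102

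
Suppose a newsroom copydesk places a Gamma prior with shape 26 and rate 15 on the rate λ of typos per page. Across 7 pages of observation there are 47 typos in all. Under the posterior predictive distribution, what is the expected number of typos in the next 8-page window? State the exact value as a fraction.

292/11

Total count 47 over total exposure 7 pages.
Conjugate update: add total count to the shape and total exposure to the rate, giving Gamma(73, 22).
Predictive mean over an 8-page window = T·E[λ|data] = 8·73/22 = 292/11.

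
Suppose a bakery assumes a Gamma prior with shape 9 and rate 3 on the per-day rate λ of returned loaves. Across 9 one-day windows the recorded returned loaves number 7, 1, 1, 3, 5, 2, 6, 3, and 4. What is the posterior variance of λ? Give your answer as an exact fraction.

41/144

Total count: 7 + 1 + 1 + 3 + 5 + 2 + 6 + 3 + 4 = 32.
Total exposure: 9 days.
By Gamma–Poisson conjugacy, the posterior is Gamma(α + Σx, β + Σt) = Gamma(9 + 32, 3 + 9) = Gamma(41, 12).
Posterior variance = α'/β'² = 41/144.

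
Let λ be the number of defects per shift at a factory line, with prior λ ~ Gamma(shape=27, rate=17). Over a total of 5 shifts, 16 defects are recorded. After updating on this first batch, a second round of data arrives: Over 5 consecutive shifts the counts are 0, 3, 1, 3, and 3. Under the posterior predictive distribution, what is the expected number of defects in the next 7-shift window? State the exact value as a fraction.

Total count 16 over total exposure 5 shifts.
After the first batch: Gamma(27 + 16, 17 + 5) = Gamma(43, 22).
Total count: 0 + 3 + 1 + 3 + 3 = 10.
Total exposure: 5 shifts.
After the second batch: Gamma(43 + 10, 22 + 5) = Gamma(53, 27).
Predictive mean over a 7-shift window = T·E[λ|data] = 7·53/27 = 371/27.

371/27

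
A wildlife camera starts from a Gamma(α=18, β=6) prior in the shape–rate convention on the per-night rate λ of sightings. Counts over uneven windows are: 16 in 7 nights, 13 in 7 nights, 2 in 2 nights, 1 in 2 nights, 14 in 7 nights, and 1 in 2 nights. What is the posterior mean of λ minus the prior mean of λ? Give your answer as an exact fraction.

-34/33

Total count: 16 + 13 + 2 + 1 + 14 + 1 = 47.
Total exposure: 7 + 7 + 2 + 2 + 7 + 2 = 27 nights.
Gamma(α, β) with Poisson data over total exposure Σt gives posterior Gamma(α+Σx, β+Σt) = Gamma(65, 33).
Posterior mean = 65/33 = 65/33; prior mean = 18/6 = 3. Difference = 65/33 − 3 = -34/33.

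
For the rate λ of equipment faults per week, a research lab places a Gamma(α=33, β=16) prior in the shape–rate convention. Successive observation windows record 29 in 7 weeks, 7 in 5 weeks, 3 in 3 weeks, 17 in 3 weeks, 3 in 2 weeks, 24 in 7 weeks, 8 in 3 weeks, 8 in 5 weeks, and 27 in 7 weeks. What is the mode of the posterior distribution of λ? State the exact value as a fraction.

79/29

Total count: 29 + 7 + 3 + 17 + 3 + 24 + 8 + 8 + 27 = 126.
Total exposure: 7 + 5 + 3 + 3 + 2 + 7 + 3 + 5 + 7 = 42 weeks.
By Gamma–Poisson conjugacy, the posterior is Gamma(α + Σx, β + Σt) = Gamma(33 + 126, 16 + 42) = Gamma(159, 58).
Posterior mode = (α'−1)/β' = 158/58 = 79/29.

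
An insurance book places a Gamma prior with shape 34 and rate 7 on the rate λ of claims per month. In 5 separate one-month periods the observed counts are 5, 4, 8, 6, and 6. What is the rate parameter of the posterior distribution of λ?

Total count: 5 + 4 + 8 + 6 + 6 = 29.
Total exposure: 5 months.
Gamma(α, β) with Poisson data over total exposure Σt gives posterior Gamma(α+Σx, β+Σt) = Gamma(63, 12).

12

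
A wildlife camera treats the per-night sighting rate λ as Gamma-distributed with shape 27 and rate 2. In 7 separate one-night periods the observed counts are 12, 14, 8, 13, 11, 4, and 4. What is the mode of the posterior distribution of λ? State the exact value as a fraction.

Total count: 12 + 14 + 8 + 13 + 11 + 4 + 4 = 66.
Total exposure: 7 nights.
The Gamma prior is conjugate for the Poisson rate, so λ | data ~ Gamma(27+66, 2+7) = Gamma(93, 9).
Posterior mode = (α'−1)/β' = 92/9.

92/9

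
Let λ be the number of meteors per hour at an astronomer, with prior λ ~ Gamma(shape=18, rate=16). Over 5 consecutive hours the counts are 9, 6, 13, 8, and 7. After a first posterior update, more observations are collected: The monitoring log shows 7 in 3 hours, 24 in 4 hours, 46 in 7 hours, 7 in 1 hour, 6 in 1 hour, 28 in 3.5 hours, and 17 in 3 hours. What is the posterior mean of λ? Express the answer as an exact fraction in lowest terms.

Total count: 9 + 6 + 13 + 8 + 7 = 43.
Total exposure: 5 hours.
After the first batch: Gamma(18 + 43, 16 + 5) = Gamma(61, 21).
Total count: 7 + 24 + 46 + 7 + 6 + 28 + 17 = 135.
Total exposure: 3 + 4 + 7 + 1 + 1 + 3.5 + 3 = 22.5 hours.
After the second batch: Gamma(61 + 135, 21 + 22.5) = Gamma(196, 87/2).
Posterior mean = α'/β' = 196/(87/2) = 392/87.

392/87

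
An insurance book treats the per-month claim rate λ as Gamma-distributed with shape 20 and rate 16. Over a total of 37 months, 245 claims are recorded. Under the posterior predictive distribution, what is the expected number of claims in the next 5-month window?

25

Total count 245 over total exposure 37 months.
Posterior: α' = 20 + 245 = 265, β' = 16 + 37 = 53.
Predictive mean over a 5-month window = T·E[λ|data] = 5·265/53 = 25.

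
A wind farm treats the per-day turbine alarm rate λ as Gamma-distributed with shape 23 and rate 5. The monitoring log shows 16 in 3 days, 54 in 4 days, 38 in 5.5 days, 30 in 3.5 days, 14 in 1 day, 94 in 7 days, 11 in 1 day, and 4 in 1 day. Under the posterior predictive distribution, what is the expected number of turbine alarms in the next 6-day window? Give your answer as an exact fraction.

1704/31

Total count: 16 + 54 + 38 + 30 + 14 + 94 + 11 + 4 = 261.
Total exposure: 3 + 4 + 5.5 + 3.5 + 1 + 7 + 1 + 1 = 26 days.
Conjugate update: add total count to the shape and total exposure to the rate, giving Gamma(284, 31).
Predictive mean over a 6-day window = T·E[λ|data] = 6·284/31 = 1704/31.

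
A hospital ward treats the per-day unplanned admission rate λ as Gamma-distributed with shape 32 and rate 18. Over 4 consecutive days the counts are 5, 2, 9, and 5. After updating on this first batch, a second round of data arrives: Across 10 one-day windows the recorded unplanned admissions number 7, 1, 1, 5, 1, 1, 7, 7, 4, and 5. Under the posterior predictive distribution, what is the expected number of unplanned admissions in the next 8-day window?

Total count: 5 + 2 + 9 + 5 = 21.
Total exposure: 4 days.
After the first batch: Gamma(32 + 21, 18 + 4) = Gamma(53, 22).
Total count: 7 + 1 + 1 + 5 + 1 + 1 + 7 + 7 + 4 + 5 = 39.
Total exposure: 10 days.
After the second batch: Gamma(53 + 39, 22 + 10) = Gamma(92, 32).
Predictive mean over an 8-day window = T·E[λ|data] = 8·92/32 = 23.

23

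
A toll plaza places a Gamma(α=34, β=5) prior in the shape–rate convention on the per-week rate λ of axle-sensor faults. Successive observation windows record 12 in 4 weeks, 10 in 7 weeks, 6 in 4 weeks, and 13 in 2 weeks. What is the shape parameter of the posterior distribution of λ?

Total count: 12 + 10 + 6 + 13 = 41.
Total exposure: 4 + 7 + 4 + 2 = 17 weeks.
By Gamma–Poisson conjugacy, the posterior is Gamma(α + Σx, β + Σt) = Gamma(34 + 41, 5 + 17) = Gamma(75, 22).

75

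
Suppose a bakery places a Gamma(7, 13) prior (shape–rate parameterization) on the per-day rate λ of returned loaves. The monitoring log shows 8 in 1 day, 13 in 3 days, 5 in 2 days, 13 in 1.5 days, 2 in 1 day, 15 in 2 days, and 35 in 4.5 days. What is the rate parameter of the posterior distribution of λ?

28

Total count: 8 + 13 + 5 + 13 + 2 + 15 + 35 = 91.
Total exposure: 1 + 3 + 2 + 1.5 + 1 + 2 + 4.5 = 15 days.
By Gamma–Poisson conjugacy, the posterior is Gamma(α + Σx, β + Σt) = Gamma(7 + 91, 13 + 15) = Gamma(98, 28).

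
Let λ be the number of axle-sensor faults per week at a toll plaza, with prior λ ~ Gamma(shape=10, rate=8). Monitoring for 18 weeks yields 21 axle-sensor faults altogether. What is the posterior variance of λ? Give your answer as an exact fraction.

31/676

Total count 21 over total exposure 18 weeks.
The Gamma prior is conjugate for the Poisson rate, so λ | data ~ Gamma(10+21, 8+18) = Gamma(31, 26).
Posterior variance = α'/β'² = 31/676.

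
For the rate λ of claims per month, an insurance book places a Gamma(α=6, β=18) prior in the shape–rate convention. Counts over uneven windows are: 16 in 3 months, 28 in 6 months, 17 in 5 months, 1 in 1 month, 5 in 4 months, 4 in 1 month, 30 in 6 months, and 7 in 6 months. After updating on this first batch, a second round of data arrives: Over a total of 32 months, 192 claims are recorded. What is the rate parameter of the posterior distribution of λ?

Total count: 16 + 28 + 17 + 1 + 5 + 4 + 30 + 7 = 108.
Total exposure: 3 + 6 + 5 + 1 + 4 + 1 + 6 + 6 = 32 months.
After the first batch: Gamma(6 + 108, 18 + 32) = Gamma(114, 50).
Total count 192 over total exposure 32 months.
After the second batch: Gamma(114 + 192, 50 + 32) = Gamma(306, 82).

82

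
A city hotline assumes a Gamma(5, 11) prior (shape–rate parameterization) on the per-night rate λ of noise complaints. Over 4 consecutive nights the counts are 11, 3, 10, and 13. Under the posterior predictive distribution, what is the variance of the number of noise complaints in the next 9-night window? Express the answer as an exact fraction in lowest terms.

1008/25

Total count: 11 + 3 + 10 + 13 = 37.
Total exposure: 4 nights.
The Gamma prior is conjugate for the Poisson rate, so λ | data ~ Gamma(5+37, 11+4) = Gamma(42, 15).
The posterior predictive for a window of length T is Negative Binomial with variance T·α'·(β'+T)/β'² = 9·42·24/225 = 1008/25.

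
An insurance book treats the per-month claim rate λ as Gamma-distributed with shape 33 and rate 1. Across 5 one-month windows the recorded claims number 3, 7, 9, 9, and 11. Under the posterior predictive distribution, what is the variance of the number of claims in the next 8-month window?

224

Total count: 3 + 7 + 9 + 9 + 11 = 39.
Total exposure: 5 months.
Conjugate update: add total count to the shape and total exposure to the rate, giving Gamma(72, 6).
The posterior predictive for a window of length T is Negative Binomial with variance T·α'·(β'+T)/β'² = 8·72·14/36 = 224.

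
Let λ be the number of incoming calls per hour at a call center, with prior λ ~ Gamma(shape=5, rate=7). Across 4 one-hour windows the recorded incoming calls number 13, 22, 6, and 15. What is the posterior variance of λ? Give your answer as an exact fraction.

61/121

Total count: 13 + 22 + 6 + 15 = 56.
Total exposure: 4 hours.
The Gamma prior is conjugate for the Poisson rate, so λ | data ~ Gamma(5+56, 7+4) = Gamma(61, 11).
Posterior variance = α'/β'² = 61/121.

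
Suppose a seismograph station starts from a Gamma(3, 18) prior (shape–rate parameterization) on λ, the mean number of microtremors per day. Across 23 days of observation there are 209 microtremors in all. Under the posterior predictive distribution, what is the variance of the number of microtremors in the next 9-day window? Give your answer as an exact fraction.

Total count 209 over total exposure 23 days.
Gamma(α, β) with Poisson data over total exposure Σt gives posterior Gamma(α+Σx, β+Σt) = Gamma(212, 41).
The posterior predictive for a window of length T is Negative Binomial with variance T·α'·(β'+T)/β'² = 9·212·50/1681 = 95400/1681.

95400/1681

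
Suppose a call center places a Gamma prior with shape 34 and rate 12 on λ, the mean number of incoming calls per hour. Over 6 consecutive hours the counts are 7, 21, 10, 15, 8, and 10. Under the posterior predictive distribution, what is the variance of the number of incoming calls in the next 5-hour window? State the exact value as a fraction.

Total count: 7 + 21 + 10 + 15 + 8 + 10 = 71.
Total exposure: 6 hours.
Posterior: α' = 34 + 71 = 105, β' = 12 + 6 = 18.
The posterior predictive for a window of length T is Negative Binomial with variance T·α'·(β'+T)/β'² = 5·105·23/324 = 4025/108.

4025/108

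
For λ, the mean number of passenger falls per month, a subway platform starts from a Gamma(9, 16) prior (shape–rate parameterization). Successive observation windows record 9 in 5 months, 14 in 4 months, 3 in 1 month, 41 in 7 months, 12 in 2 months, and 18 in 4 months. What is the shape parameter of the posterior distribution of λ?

Total count: 9 + 14 + 3 + 41 + 12 + 18 = 97.
Total exposure: 5 + 4 + 1 + 7 + 2 + 4 = 23 months.
Posterior: α' = 9 + 97 = 106, β' = 16 + 23 = 39.

106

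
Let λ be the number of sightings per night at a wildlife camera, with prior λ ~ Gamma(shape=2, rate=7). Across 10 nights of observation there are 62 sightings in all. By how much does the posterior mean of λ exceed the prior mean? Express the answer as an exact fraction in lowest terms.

414/119

Total count 62 over total exposure 10 nights.
Gamma(α, β) with Poisson data over total exposure Σt gives posterior Gamma(α+Σx, β+Σt) = Gamma(64, 17).
Posterior mean = 64/17 = 64/17; prior mean = 2/7 = 2/7. Difference = 64/17 − 2/7 = 414/119.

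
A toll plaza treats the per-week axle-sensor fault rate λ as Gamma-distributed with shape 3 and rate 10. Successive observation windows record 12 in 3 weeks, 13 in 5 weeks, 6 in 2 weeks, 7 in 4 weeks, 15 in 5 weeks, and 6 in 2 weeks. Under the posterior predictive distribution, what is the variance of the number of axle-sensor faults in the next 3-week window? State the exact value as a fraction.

Total count: 12 + 13 + 6 + 7 + 15 + 6 = 59.
Total exposure: 3 + 5 + 2 + 4 + 5 + 2 = 21 weeks.
Conjugate update: add total count to the shape and total exposure to the rate, giving Gamma(62, 31).
The posterior predictive for a window of length T is Negative Binomial with variance T·α'·(β'+T)/β'² = 3·62·34/961 = 204/31.

204/31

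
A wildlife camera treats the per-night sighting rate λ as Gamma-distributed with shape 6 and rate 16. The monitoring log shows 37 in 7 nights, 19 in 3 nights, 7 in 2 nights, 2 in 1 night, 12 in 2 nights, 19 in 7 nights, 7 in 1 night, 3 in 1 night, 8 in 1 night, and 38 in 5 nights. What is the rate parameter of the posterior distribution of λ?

46

Total count: 37 + 19 + 7 + 2 + 12 + 19 + 7 + 3 + 8 + 38 = 152.
Total exposure: 7 + 3 + 2 + 1 + 2 + 7 + 1 + 1 + 1 + 5 = 30 nights.
Conjugate update: add total count to the shape and total exposure to the rate, giving Gamma(158, 46).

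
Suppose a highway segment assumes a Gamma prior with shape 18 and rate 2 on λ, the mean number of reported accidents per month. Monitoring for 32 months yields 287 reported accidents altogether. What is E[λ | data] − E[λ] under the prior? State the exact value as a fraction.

-1/34

Total count 287 over total exposure 32 months.
Conjugate update: add total count to the shape and total exposure to the rate, giving Gamma(305, 34).
Posterior mean = 305/34 = 305/34; prior mean = 18/2 = 9. Difference = 305/34 − 9 = -1/34.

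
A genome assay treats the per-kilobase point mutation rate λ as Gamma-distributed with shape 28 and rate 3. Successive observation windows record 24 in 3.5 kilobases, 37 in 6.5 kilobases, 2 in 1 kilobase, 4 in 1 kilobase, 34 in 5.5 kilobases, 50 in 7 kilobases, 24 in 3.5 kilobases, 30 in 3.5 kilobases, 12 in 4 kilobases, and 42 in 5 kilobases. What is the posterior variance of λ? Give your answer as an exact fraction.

Total count: 24 + 37 + 2 + 4 + 34 + 50 + 24 + 30 + 12 + 42 = 259.
Total exposure: 3.5 + 6.5 + 1 + 1 + 5.5 + 7 + 3.5 + 3.5 + 4 + 5 = 40.5 kilobases.
The Gamma prior is conjugate for the Poisson rate, so λ | data ~ Gamma(28+259, 3+40.5) = Gamma(287, 87/2).
Posterior variance = α'/β'² = 287/(7569/4) = 1148/7569.

1148/7569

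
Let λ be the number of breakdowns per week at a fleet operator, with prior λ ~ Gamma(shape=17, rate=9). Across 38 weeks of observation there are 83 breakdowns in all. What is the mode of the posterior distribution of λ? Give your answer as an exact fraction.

99/47

Total count 83 over total exposure 38 weeks.
Posterior: α' = 17 + 83 = 100, β' = 9 + 38 = 47.
Posterior mode = (α'−1)/β' = 99/47.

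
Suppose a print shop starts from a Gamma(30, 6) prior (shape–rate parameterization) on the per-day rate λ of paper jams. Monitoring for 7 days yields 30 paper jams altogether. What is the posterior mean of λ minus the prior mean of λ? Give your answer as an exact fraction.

Total count 30 over total exposure 7 days.
By Gamma–Poisson conjugacy, the posterior is Gamma(α + Σx, β + Σt) = Gamma(30 + 30, 6 + 7) = Gamma(60, 13).
Posterior mean = 60/13 = 60/13; prior mean = 30/6 = 5. Difference = 60/13 − 5 = -5/13.

-5/13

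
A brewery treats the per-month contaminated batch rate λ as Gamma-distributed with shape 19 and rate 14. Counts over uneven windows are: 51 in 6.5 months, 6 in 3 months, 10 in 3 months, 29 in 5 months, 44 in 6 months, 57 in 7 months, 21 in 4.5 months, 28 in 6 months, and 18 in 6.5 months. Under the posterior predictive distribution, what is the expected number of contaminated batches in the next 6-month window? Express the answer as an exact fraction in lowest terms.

1132/41

Total count: 51 + 6 + 10 + 29 + 44 + 57 + 21 + 28 + 18 = 264.
Total exposure: 6.5 + 3 + 3 + 5 + 6 + 7 + 4.5 + 6 + 6.5 = 47.5 months.
Posterior: α' = 19 + 264 = 283, β' = 14 + 47.5 = 123/2.
Predictive mean over a 6-month window = T·E[λ|data] = 6·283/(123/2) = 1132/41.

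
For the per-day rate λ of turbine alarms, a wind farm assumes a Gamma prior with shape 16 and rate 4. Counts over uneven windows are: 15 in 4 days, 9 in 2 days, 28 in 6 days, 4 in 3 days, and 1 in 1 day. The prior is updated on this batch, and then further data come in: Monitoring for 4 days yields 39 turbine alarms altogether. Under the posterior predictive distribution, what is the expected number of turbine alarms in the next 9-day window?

42

Total count: 15 + 9 + 28 + 4 + 1 = 57.
Total exposure: 4 + 2 + 6 + 3 + 1 = 16 days.
After the first batch: Gamma(16 + 57, 4 + 16) = Gamma(73, 20).
Total count 39 over total exposure 4 days.
After the second batch: Gamma(73 + 39, 20 + 4) = Gamma(112, 24).
Predictive mean over a 9-day window = T·E[λ|data] = 9·112/24 = 42.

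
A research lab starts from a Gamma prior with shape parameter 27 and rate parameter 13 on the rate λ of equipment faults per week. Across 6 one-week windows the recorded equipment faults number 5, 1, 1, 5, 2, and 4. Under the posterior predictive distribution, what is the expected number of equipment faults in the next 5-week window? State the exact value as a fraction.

Total count: 5 + 1 + 1 + 5 + 2 + 4 = 18.
Total exposure: 6 weeks.
The Gamma prior is conjugate for the Poisson rate, so λ | data ~ Gamma(27+18, 13+6) = Gamma(45, 19).
Predictive mean over a 5-week window = T·E[λ|data] = 5·45/19 = 225/19.

225/19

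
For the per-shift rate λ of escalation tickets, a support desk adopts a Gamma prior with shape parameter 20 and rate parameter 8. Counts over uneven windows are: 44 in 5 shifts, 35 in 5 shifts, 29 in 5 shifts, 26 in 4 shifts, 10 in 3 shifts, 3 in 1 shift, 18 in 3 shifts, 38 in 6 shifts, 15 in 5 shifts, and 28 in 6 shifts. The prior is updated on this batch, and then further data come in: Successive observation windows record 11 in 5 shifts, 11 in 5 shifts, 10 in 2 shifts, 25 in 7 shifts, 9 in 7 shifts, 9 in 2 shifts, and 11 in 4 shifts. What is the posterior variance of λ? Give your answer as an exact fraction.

352/6889

Total count: 44 + 35 + 29 + 26 + 10 + 3 + 18 + 38 + 15 + 28 = 246.
Total exposure: 5 + 5 + 5 + 4 + 3 + 1 + 3 + 6 + 5 + 6 = 43 shifts.
After the first batch: Gamma(20 + 246, 8 + 43) = Gamma(266, 51).
Total count: 11 + 11 + 10 + 25 + 9 + 9 + 11 = 86.
Total exposure: 5 + 5 + 2 + 7 + 7 + 2 + 4 = 32 shifts.
After the second batch: Gamma(266 + 86, 51 + 32) = Gamma(352, 83).
Posterior variance = α'/β'² = 352/6889.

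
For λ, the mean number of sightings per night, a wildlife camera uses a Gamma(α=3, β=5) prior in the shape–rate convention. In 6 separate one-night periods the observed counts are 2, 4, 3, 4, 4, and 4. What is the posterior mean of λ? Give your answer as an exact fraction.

Total count: 2 + 4 + 3 + 4 + 4 + 4 = 21.
Total exposure: 6 nights.
Posterior: α' = 3 + 21 = 24, β' = 5 + 6 = 11.
Posterior mean = α'/β' = 24/11.

24/11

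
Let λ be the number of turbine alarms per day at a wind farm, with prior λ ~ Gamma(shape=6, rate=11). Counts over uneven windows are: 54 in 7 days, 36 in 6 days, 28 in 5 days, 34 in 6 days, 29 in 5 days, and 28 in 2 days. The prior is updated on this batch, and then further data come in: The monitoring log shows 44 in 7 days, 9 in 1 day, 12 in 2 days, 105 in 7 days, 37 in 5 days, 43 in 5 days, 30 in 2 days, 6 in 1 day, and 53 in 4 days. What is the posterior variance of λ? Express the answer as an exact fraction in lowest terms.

277/2888

Total count: 54 + 36 + 28 + 34 + 29 + 28 = 209.
Total exposure: 7 + 6 + 5 + 6 + 5 + 2 = 31 days.
After the first batch: Gamma(6 + 209, 11 + 31) = Gamma(215, 42).
Total count: 44 + 9 + 12 + 105 + 37 + 43 + 30 + 6 + 53 = 339.
Total exposure: 7 + 1 + 2 + 7 + 5 + 5 + 2 + 1 + 4 = 34 days.
After the second batch: Gamma(215 + 339, 42 + 34) = Gamma(554, 76).
Posterior variance = α'/β'² = 554/5776 = 277/2888.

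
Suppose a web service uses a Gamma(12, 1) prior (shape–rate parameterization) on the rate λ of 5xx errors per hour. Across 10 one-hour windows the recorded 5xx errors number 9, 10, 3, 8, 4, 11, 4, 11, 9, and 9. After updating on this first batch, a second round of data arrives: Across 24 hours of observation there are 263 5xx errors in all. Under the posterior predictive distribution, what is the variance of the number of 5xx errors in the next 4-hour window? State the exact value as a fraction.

Total count: 9 + 10 + 3 + 8 + 4 + 11 + 4 + 11 + 9 + 9 = 78.
Total exposure: 10 hours.
After the first batch: Gamma(12 + 78, 1 + 10) = Gamma(90, 11).
Total count 263 over total exposure 24 hours.
After the second batch: Gamma(90 + 263, 11 + 24) = Gamma(353, 35).
The posterior predictive for a window of length T is Negative Binomial with variance T·α'·(β'+T)/β'² = 4·353·39/1225 = 55068/1225.

55068/1225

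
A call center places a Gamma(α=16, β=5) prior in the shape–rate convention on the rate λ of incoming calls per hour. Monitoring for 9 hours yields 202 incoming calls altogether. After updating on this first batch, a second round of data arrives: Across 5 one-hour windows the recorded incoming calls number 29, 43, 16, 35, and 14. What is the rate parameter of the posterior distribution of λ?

Total count 202 over total exposure 9 hours.
After the first batch: Gamma(16 + 202, 5 + 9) = Gamma(218, 14).
Total count: 29 + 43 + 16 + 35 + 14 = 137.
Total exposure: 5 hours.
After the second batch: Gamma(218 + 137, 14 + 5) = Gamma(355, 19).

19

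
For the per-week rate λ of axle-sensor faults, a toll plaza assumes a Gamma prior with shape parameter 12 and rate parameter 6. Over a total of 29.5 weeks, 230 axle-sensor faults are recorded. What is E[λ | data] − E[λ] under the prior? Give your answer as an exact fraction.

Total count 230 over total exposure 29.5 weeks.
The Gamma prior is conjugate for the Poisson rate, so λ | data ~ Gamma(12+230, 6+29.5) = Gamma(242, 71/2).
Posterior mean = 242/(71/2) = 484/71; prior mean = 12/6 = 2. Difference = 484/71 − 2 = 342/71.

342/71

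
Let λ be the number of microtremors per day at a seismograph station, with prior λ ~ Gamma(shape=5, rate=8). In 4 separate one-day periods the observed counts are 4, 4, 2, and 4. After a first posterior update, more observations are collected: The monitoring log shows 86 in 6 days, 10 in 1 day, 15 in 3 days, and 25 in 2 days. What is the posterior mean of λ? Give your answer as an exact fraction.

155/24

Total count: 4 + 4 + 2 + 4 = 14.
Total exposure: 4 days.
After the first batch: Gamma(5 + 14, 8 + 4) = Gamma(19, 12).
Total count: 86 + 10 + 15 + 25 = 136.
Total exposure: 6 + 1 + 3 + 2 = 12 days.
After the second batch: Gamma(19 + 136, 12 + 12) = Gamma(155, 24).
Posterior mean = α'/β' = 155/24.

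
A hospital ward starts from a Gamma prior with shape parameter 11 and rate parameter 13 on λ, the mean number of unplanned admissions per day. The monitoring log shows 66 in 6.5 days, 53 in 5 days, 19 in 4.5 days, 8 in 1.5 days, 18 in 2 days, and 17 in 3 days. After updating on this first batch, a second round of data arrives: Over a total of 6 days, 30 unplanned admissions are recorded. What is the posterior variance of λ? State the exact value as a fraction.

Total count: 66 + 53 + 19 + 8 + 18 + 17 = 181.
Total exposure: 6.5 + 5 + 4.5 + 1.5 + 2 + 3 = 22.5 days.
After the first batch: Gamma(11 + 181, 13 + 22.5) = Gamma(192, 71/2).
Total count 30 over total exposure 6 days.
After the second batch: Gamma(192 + 30, 71/2 + 6) = Gamma(222, 83/2).
Posterior variance = α'/β'² = 222/(6889/4) = 888/6889.

888/6889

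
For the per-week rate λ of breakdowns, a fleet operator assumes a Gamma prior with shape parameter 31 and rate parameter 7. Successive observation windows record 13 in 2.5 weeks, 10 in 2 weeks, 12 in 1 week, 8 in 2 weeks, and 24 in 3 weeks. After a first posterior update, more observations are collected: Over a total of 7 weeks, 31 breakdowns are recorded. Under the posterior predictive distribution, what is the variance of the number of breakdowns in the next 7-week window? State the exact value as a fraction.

2322/49

Total count: 13 + 10 + 12 + 8 + 24 = 67.
Total exposure: 2.5 + 2 + 1 + 2 + 3 = 10.5 weeks.
After the first batch: Gamma(31 + 67, 7 + 10.5) = Gamma(98, 35/2).
Total count 31 over total exposure 7 weeks.
After the second batch: Gamma(98 + 31, 35/2 + 7) = Gamma(129, 49/2).
The posterior predictive for a window of length T is Negative Binomial with variance T·α'·(β'+T)/β'² = 7·129·(63/2)/(2401/4) = 2322/49.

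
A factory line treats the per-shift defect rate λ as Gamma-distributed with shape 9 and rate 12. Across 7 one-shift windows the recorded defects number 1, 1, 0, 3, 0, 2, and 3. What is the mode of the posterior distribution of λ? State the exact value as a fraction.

18/19

Total count: 1 + 1 + 0 + 3 + 0 + 2 + 3 = 10.
Total exposure: 7 shifts.
By Gamma–Poisson conjugacy, the posterior is Gamma(α + Σx, β + Σt) = Gamma(9 + 10, 12 + 7) = Gamma(19, 19).
Posterior mode = (α'−1)/β' = 18/19.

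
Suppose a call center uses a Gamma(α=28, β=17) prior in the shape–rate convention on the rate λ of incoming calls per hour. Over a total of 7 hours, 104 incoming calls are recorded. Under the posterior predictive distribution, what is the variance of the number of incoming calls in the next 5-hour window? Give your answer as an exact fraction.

1595/48

Total count 104 over total exposure 7 hours.
Posterior: α' = 28 + 104 = 132, β' = 17 + 7 = 24.
The posterior predictive for a window of length T is Negative Binomial with variance T·α'·(β'+T)/β'² = 5·132·29/576 = 1595/48.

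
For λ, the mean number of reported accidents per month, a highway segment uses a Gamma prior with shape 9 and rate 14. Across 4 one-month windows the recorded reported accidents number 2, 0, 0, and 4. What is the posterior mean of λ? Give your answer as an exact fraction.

5/6

Total count: 2 + 0 + 0 + 4 = 6.
Total exposure: 4 months.
By Gamma–Poisson conjugacy, the posterior is Gamma(α + Σx, β + Σt) = Gamma(9 + 6, 14 + 4) = Gamma(15, 18).
Posterior mean = α'/β' = 15/18 = 5/6.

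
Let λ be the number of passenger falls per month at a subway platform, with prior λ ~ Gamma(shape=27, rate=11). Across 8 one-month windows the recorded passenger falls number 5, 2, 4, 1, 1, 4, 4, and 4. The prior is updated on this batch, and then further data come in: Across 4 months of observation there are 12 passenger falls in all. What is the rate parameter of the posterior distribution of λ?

23

Total count: 5 + 2 + 4 + 1 + 1 + 4 + 4 + 4 = 25.
Total exposure: 8 months.
After the first batch: Gamma(27 + 25, 11 + 8) = Gamma(52, 19).
Total count 12 over total exposure 4 months.
After the second batch: Gamma(52 + 12, 19 + 4) = Gamma(64, 23).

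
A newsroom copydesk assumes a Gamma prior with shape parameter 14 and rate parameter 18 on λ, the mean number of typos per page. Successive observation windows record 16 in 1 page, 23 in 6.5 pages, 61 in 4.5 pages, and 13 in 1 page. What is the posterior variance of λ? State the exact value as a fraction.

127/961

Total count: 16 + 23 + 61 + 13 = 113.
Total exposure: 1 + 6.5 + 4.5 + 1 = 13 pages.
Conjugate update: add total count to the shape and total exposure to the rate, giving Gamma(127, 31).
Posterior variance = α'/β'² = 127/961.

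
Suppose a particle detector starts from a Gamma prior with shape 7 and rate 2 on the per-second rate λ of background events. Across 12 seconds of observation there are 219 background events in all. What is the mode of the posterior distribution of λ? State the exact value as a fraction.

Total count 219 over total exposure 12 seconds.
Posterior: α' = 7 + 219 = 226, β' = 2 + 12 = 14.
Posterior mode = (α'−1)/β' = 225/14.

225/14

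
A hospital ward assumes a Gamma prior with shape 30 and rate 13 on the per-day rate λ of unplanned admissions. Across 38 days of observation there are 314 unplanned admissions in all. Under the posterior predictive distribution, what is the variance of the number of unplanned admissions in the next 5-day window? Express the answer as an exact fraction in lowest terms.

Total count 314 over total exposure 38 days.
By Gamma–Poisson conjugacy, the posterior is Gamma(α + Σx, β + Σt) = Gamma(30 + 314, 13 + 38) = Gamma(344, 51).
The posterior predictive for a window of length T is Negative Binomial with variance T·α'·(β'+T)/β'² = 5·344·56/2601 = 96320/2601.

96320/2601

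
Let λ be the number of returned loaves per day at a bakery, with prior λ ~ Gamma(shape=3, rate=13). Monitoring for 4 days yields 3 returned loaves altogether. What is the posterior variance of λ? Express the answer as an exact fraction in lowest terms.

6/289

Total count 3 over total exposure 4 days.
By Gamma–Poisson conjugacy, the posterior is Gamma(α + Σx, β + Σt) = Gamma(3 + 3, 13 + 4) = Gamma(6, 17).
Posterior variance = α'/β'² = 6/289.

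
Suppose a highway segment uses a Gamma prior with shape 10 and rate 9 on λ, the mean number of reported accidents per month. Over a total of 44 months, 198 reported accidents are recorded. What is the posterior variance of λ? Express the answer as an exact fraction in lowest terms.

Total count 198 over total exposure 44 months.
Posterior: α' = 10 + 198 = 208, β' = 9 + 44 = 53.
Posterior variance = α'/β'² = 208/2809.

208/2809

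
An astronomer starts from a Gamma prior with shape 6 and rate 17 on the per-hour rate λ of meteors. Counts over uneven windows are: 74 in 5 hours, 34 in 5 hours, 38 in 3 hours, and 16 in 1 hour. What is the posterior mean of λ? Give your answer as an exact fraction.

168/31

Total count: 74 + 34 + 38 + 16 = 162.
Total exposure: 5 + 5 + 3 + 1 = 14 hours.
Conjugate update: add total count to the shape and total exposure to the rate, giving Gamma(168, 31).
Posterior mean = α'/β' = 168/31.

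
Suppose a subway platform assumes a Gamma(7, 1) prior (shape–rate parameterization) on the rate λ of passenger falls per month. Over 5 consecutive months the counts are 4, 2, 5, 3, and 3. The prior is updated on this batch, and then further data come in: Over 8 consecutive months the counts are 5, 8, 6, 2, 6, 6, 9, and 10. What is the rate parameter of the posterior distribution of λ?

14

Total count: 4 + 2 + 5 + 3 + 3 = 17.
Total exposure: 5 months.
After the first batch: Gamma(7 + 17, 1 + 5) = Gamma(24, 6).
Total count: 5 + 8 + 6 + 2 + 6 + 6 + 9 + 10 = 52.
Total exposure: 8 months.
After the second batch: Gamma(24 + 52, 6 + 8) = Gamma(76, 14).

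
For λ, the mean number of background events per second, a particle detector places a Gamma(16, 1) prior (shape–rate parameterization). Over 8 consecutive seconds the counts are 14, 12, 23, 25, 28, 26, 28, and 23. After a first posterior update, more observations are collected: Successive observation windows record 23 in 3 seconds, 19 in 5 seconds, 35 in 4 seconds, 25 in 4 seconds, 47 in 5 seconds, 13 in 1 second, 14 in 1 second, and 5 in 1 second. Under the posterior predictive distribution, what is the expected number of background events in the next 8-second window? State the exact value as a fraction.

3008/33

Total count: 14 + 12 + 23 + 25 + 28 + 26 + 28 + 23 = 179.
Total exposure: 8 seconds.
After the first batch: Gamma(16 + 179, 1 + 8) = Gamma(195, 9).
Total count: 23 + 19 + 35 + 25 + 47 + 13 + 14 + 5 = 181.
Total exposure: 3 + 5 + 4 + 4 + 5 + 1 + 1 + 1 = 24 seconds.
After the second batch: Gamma(195 + 181, 9 + 24) = Gamma(376, 33).
Predictive mean over an 8-second window = T·E[λ|data] = 8·376/33 = 3008/33.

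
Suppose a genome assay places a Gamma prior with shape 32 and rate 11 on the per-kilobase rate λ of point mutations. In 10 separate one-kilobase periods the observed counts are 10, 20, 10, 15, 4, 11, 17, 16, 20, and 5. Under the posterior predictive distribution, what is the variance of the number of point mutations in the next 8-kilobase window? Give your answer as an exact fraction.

37120/441

Total count: 10 + 20 + 10 + 15 + 4 + 11 + 17 + 16 + 20 + 5 = 128.
Total exposure: 10 kilobases.
By Gamma–Poisson conjugacy, the posterior is Gamma(α + Σx, β + Σt) = Gamma(32 + 128, 11 + 10) = Gamma(160, 21).
The posterior predictive for a window of length T is Negative Binomial with variance T·α'·(β'+T)/β'² = 8·160·29/441 = 37120/441.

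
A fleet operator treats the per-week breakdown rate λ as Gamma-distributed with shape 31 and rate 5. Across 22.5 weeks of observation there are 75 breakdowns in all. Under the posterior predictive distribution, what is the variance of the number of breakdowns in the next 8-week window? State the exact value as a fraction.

Total count 75 over total exposure 22.5 weeks.
Gamma(α, β) with Poisson data over total exposure Σt gives posterior Gamma(α+Σx, β+Σt) = Gamma(106, 55/2).
The posterior predictive for a window of length T is Negative Binomial with variance T·α'·(β'+T)/β'² = 8·106·(71/2)/(3025/4) = 120416/3025.

120416/3025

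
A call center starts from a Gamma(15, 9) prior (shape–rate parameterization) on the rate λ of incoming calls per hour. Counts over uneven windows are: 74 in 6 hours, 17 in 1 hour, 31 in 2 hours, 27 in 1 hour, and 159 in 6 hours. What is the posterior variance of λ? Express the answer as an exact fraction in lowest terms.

Total count: 74 + 17 + 31 + 27 + 159 = 308.
Total exposure: 6 + 1 + 2 + 1 + 6 = 16 hours.
By Gamma–Poisson conjugacy, the posterior is Gamma(α + Σx, β + Σt) = Gamma(15 + 308, 9 + 16) = Gamma(323, 25).
Posterior variance = α'/β'² = 323/625.

323/625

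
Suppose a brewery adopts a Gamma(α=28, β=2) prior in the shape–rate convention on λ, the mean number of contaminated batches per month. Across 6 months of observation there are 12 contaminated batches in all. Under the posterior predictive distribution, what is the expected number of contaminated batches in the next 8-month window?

Total count 12 over total exposure 6 months.
Posterior: α' = 28 + 12 = 40, β' = 2 + 6 = 8.
Predictive mean over an 8-month window = T·E[λ|data] = 8·40/8 = 40.

40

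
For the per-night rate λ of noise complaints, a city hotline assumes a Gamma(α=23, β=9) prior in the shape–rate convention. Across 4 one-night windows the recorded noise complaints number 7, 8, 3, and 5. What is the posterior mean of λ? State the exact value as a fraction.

Total count: 7 + 8 + 3 + 5 = 23.
Total exposure: 4 nights.
Posterior: α' = 23 + 23 = 46, β' = 9 + 4 = 13.
Posterior mean = α'/β' = 46/13.

46/13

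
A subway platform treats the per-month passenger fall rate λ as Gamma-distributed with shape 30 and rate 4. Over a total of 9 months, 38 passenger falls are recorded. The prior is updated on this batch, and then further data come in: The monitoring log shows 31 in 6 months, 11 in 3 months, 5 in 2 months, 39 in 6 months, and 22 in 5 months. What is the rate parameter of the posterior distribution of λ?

Total count 38 over total exposure 9 months.
After the first batch: Gamma(30 + 38, 4 + 9) = Gamma(68, 13).
Total count: 31 + 11 + 5 + 39 + 22 = 108.
Total exposure: 6 + 3 + 2 + 6 + 5 = 22 months.
After the second batch: Gamma(68 + 108, 13 + 22) = Gamma(176, 35).

35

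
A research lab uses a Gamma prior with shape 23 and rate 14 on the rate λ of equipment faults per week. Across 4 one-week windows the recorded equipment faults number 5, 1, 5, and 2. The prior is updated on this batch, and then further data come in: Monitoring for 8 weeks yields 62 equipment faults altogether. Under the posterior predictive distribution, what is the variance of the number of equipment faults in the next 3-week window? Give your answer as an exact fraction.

Total count: 5 + 1 + 5 + 2 = 13.
Total exposure: 4 weeks.
After the first batch: Gamma(23 + 13, 14 + 4) = Gamma(36, 18).
Total count 62 over total exposure 8 weeks.
After the second batch: Gamma(36 + 62, 18 + 8) = Gamma(98, 26).
The posterior predictive for a window of length T is Negative Binomial with variance T·α'·(β'+T)/β'² = 3·98·29/676 = 4263/338.

4263/338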